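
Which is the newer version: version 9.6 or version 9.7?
version 9.7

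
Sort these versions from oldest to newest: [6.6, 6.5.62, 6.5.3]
[6.5.3, 6.5.62, 6.6]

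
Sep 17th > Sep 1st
True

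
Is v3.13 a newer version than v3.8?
Yes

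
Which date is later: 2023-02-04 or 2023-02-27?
2023-02-27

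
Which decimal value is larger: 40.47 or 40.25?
40.47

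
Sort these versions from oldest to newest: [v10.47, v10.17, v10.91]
[v10.17, v10.47, v10.91]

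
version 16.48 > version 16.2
True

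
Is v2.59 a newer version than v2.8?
Yes. Version numbers are compared segment by segment as integers, not as decimals: minor version 59 > 8, so v2.59 > v2.8 (even though the decimal 2.59 < 2.8).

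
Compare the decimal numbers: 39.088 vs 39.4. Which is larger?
39.4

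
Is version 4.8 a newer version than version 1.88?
Yes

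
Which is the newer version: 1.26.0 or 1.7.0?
1.26.0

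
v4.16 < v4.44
True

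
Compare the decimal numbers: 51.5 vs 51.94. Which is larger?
51.94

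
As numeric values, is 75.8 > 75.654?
True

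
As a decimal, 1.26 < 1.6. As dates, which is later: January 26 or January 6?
January 26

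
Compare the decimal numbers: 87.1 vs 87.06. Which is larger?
87.1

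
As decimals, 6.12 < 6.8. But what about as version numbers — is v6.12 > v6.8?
True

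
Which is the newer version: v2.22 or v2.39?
v2.39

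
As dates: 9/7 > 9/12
False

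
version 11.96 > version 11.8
True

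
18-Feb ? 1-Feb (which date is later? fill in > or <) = >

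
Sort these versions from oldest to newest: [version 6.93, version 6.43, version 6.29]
[version 6.29, version 6.43, version 6.93]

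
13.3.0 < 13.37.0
True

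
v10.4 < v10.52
True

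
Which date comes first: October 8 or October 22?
October 8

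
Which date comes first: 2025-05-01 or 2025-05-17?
2025-05-01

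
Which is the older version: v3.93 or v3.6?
v3.6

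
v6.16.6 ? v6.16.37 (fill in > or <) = <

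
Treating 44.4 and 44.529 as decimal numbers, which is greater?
44.529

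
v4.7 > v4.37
False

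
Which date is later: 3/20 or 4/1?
4/1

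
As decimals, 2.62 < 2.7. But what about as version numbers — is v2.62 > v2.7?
True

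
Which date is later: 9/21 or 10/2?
10/2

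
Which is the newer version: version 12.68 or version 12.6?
version 12.68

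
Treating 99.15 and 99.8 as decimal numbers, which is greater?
99.8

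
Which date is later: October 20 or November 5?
November 5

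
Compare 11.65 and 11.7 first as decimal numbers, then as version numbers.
As decimals: 11.65 < 11.7. As versions: v11.65 > v11.7 (minor version 65 > 7).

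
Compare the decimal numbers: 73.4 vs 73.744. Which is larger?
73.744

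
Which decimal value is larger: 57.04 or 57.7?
57.7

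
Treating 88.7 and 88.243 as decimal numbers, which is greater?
88.7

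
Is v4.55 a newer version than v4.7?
Yes. Version numbers are compared segment by segment as integers, not as decimals: minor version 55 > 7, so v4.55 > v4.7 (even though the decimal 4.55 < 4.7).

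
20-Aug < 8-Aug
False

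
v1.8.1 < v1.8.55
True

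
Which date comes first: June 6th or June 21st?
June 6th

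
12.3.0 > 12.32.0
False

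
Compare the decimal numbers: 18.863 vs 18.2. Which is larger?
18.863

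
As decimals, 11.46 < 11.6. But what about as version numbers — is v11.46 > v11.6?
True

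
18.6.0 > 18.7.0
False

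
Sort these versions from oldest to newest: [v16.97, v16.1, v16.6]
[v16.1, v16.6, v16.97]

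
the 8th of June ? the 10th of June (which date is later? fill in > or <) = <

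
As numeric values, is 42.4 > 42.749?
False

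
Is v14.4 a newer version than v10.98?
Yes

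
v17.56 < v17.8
False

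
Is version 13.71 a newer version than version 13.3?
Yes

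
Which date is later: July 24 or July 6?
July 24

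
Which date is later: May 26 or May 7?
May 26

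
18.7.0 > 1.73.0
True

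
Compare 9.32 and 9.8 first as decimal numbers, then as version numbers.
As decimals: 9.32 < 9.8. As versions: v9.32 > v9.8 (minor version 32 > 8).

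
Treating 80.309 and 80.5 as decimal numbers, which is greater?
80.5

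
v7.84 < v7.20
False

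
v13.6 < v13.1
False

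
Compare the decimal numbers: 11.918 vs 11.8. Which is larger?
11.918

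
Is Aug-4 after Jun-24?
Yes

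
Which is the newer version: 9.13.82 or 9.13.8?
9.13.82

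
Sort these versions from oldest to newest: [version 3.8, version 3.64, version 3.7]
[version 3.7, version 3.8, version 3.64]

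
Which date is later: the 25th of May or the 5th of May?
the 25th of May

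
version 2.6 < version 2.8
True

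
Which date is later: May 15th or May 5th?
May 15th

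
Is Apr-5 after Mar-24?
Yes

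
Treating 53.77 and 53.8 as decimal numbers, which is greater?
53.8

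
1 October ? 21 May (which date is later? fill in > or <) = >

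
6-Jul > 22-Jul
False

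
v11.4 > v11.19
False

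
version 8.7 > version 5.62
True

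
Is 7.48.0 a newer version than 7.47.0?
Yes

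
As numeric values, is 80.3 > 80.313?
False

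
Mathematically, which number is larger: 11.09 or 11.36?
11.36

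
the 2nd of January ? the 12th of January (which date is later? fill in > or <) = <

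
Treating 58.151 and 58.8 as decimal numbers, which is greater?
58.8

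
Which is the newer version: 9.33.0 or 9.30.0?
9.33.0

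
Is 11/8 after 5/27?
Yes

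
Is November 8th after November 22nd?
No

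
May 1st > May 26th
False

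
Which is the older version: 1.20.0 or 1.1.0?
1.1.0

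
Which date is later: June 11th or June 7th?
June 11th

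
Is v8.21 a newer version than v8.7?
Yes. Version numbers are compared segment by segment as integers, not as decimals: minor version 21 > 7, so v8.21 > v8.7 (even though the decimal 8.21 < 8.7).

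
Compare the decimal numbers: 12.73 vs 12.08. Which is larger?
12.73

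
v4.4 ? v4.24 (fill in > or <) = <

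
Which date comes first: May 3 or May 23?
May 3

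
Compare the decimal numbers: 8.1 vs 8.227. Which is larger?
8.227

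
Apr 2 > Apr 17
False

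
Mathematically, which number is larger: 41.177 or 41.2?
41.2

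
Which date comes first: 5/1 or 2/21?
2/21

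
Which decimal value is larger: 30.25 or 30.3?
30.3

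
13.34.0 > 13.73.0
False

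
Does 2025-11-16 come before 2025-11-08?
No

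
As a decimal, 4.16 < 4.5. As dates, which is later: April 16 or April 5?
April 16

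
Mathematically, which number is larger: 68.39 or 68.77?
68.77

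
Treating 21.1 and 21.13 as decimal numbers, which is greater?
21.13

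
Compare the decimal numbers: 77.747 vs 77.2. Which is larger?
77.747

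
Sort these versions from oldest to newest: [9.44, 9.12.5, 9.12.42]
[9.12.5, 9.12.42, 9.44]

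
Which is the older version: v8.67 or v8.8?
v8.8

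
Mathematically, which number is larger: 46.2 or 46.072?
46.2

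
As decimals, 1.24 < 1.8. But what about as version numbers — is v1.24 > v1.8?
True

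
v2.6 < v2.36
True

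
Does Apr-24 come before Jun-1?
Yes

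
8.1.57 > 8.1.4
True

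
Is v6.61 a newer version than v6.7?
Yes. Version numbers are compared segment by segment as integers, not as decimals: minor version 61 > 7, so v6.61 > v6.7 (even though the decimal 6.61 < 6.7).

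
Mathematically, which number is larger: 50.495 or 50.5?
50.5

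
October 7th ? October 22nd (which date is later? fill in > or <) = <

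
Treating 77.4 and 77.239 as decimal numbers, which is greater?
77.4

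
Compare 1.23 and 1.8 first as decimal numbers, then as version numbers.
As decimals: 1.23 < 1.8. As versions: v1.23 > v1.8 (minor version 23 > 8).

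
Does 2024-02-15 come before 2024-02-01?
No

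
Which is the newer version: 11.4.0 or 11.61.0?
11.61.0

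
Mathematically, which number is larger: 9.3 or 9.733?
9.733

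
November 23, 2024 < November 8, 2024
False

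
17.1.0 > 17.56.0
False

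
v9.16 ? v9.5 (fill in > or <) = >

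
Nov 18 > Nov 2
True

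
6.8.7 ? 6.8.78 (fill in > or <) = <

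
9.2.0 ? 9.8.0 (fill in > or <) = <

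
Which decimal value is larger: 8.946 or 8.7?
8.946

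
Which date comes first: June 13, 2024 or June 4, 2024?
June 4, 2024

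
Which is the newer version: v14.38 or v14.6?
v14.38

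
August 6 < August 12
True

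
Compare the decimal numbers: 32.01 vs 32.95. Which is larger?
32.95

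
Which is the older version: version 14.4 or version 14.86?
version 14.4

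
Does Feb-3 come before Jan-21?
No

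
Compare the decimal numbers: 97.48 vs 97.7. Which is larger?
97.7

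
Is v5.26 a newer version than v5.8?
Yes. Version numbers are compared segment by segment as integers, not as decimals: minor version 26 > 8, so v5.26 > v5.8 (even though the decimal 5.26 < 5.8).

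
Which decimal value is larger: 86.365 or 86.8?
86.8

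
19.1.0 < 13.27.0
False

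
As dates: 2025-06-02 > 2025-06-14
False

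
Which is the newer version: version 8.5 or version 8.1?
version 8.5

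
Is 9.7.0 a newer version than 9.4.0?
Yes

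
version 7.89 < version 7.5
False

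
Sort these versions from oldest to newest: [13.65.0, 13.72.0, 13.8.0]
[13.8.0, 13.65.0, 13.72.0]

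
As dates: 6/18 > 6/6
True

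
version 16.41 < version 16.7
False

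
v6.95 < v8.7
True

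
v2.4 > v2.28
False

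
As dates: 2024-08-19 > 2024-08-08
True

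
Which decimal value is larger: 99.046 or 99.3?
99.3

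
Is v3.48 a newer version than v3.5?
Yes. Version numbers are compared segment by segment as integers, not as decimals: minor version 48 > 5, so v3.48 > v3.5 (even though the decimal 3.48 < 3.5).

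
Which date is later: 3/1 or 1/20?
3/1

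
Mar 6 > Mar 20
False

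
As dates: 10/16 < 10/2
False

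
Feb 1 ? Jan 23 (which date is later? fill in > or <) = >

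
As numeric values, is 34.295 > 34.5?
False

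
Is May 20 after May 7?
Yes. Day 20 comes after day 7 in May — this is a date comparison, not a decimal one (the decimal 5.20 would be smaller than 5.7).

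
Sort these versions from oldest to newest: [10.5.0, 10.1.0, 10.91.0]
[10.1.0, 10.5.0, 10.91.0]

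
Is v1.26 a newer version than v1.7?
Yes. Version numbers are compared segment by segment as integers, not as decimals: minor version 26 > 7, so v1.26 > v1.7 (even though the decimal 1.26 < 1.7).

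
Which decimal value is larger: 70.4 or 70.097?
70.4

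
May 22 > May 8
True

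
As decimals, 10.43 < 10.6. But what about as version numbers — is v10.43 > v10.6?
True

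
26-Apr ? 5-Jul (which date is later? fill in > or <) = <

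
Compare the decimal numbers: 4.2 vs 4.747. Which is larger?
4.747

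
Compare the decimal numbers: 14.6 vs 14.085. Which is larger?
14.6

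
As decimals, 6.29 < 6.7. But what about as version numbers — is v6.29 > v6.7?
True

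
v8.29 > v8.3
True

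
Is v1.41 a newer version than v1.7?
Yes. Version numbers are compared segment by segment as integers, not as decimals: minor version 41 > 7, so v1.41 > v1.7 (even though the decimal 1.41 < 1.7).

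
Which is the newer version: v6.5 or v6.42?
v6.42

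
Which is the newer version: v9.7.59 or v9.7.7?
v9.7.59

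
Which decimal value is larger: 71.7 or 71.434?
71.7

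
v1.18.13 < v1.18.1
False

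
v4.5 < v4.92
True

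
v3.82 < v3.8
False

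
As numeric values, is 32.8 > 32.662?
True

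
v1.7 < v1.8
True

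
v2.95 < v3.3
True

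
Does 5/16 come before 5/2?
No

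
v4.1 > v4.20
False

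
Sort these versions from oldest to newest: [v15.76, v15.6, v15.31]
[v15.6, v15.31, v15.76]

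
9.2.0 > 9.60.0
False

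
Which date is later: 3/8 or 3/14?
3/14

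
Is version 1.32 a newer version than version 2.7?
No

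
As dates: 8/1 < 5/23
False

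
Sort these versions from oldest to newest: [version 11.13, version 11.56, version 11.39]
[version 11.13, version 11.39, version 11.56]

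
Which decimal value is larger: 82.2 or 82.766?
82.766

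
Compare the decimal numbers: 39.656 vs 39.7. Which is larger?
39.7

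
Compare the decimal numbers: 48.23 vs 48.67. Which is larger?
48.67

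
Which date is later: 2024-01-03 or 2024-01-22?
2024-01-22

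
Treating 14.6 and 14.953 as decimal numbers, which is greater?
14.953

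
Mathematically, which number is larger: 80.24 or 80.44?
80.44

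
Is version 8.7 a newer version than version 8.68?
No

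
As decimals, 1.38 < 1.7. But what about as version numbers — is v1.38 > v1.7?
True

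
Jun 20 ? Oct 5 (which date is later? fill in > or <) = <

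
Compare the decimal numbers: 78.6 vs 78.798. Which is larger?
78.798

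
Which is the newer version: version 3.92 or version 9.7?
version 9.7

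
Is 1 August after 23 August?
No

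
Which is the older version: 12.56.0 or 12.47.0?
12.47.0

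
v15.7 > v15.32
False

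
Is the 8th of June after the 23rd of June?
No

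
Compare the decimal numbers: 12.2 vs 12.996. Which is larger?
12.996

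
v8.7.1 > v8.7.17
False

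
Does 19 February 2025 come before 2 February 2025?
No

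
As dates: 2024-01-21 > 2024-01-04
True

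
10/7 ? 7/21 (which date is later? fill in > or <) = >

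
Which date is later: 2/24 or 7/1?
7/1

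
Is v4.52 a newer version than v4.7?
Yes. Version numbers are compared segment by segment as integers, not as decimals: minor version 52 > 7, so v4.52 > v4.7 (even though the decimal 4.52 < 4.7).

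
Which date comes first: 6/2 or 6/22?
6/2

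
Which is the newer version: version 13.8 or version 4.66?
version 13.8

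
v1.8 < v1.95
True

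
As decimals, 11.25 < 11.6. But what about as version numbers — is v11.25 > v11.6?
True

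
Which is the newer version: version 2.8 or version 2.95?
version 2.95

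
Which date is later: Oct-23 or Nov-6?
Nov-6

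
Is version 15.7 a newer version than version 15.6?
Yes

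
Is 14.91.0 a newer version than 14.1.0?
Yes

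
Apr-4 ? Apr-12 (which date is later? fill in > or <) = <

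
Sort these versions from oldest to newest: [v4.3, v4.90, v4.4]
[v4.3, v4.4, v4.90]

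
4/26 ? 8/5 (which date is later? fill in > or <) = <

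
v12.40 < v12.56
True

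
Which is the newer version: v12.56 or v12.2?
v12.56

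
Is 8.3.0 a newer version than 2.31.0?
Yes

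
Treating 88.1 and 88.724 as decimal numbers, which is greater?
88.724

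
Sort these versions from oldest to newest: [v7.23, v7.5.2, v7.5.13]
[v7.5.2, v7.5.13, v7.23]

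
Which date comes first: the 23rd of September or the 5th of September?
the 5th of September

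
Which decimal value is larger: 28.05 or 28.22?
28.22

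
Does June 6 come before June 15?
Yes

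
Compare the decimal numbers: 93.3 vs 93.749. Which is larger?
93.749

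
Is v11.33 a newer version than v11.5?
Yes. Version numbers are compared segment by segment as integers, not as decimals: minor version 33 > 5, so v11.33 > v11.5 (even though the decimal 11.33 < 11.5).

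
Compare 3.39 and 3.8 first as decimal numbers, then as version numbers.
As decimals: 3.39 < 3.8. As versions: v3.39 > v3.8 (minor version 39 > 8).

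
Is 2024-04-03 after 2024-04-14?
No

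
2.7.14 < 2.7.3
False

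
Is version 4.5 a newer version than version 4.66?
No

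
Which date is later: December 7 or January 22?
December 7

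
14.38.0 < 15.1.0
True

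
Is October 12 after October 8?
Yes. Day 12 comes after day 8 in October — this is a date comparison, not a decimal one (the decimal 10.12 would be smaller than 10.8).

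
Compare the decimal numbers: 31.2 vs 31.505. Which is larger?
31.505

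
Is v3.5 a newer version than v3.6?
No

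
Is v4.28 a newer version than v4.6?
Yes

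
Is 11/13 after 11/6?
Yes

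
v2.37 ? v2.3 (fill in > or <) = >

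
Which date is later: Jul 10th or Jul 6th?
Jul 10th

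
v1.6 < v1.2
False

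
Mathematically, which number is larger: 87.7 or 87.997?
87.997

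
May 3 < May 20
True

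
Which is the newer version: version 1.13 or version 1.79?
version 1.79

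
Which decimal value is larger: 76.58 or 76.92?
76.92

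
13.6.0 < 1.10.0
False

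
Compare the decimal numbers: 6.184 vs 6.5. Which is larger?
6.5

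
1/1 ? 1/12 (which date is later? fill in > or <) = <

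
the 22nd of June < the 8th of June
False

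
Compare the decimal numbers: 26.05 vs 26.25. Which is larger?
26.25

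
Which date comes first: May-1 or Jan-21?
Jan-21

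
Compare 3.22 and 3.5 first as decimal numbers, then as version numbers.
As decimals: 3.22 < 3.5. As versions: v3.22 > v3.5 (minor version 22 > 5).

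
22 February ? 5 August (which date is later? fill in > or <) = <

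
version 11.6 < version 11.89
True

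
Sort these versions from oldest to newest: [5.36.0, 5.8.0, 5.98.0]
[5.8.0, 5.36.0, 5.98.0]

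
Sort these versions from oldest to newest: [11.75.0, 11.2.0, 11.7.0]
[11.2.0, 11.7.0, 11.75.0]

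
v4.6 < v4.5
False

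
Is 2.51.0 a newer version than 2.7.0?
Yes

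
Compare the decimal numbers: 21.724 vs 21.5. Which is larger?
21.724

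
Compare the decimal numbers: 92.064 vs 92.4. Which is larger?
92.4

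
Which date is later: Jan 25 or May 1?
May 1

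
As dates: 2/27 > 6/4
False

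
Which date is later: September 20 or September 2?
September 20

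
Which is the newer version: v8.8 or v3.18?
v8.8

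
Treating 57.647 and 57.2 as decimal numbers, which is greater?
57.647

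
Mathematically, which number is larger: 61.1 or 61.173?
61.173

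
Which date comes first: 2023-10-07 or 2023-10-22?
2023-10-07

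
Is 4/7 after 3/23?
Yes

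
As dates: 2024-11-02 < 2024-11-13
True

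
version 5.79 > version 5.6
True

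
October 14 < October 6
False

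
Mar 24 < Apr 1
True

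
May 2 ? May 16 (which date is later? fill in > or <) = <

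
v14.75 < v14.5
False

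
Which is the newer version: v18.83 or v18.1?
v18.83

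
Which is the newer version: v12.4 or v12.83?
v12.83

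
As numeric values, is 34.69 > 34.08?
True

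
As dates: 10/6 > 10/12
False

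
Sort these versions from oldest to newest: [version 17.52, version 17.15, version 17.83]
[version 17.15, version 17.52, version 17.83]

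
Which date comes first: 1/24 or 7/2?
1/24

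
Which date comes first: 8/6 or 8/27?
8/6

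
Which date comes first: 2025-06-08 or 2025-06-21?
2025-06-08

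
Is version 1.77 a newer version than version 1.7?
Yes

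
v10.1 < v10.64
True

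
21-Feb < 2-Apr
True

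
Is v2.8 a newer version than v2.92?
No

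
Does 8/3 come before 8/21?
Yes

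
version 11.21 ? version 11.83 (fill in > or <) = <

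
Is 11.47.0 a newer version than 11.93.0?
No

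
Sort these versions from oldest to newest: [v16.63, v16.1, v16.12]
[v16.1, v16.12, v16.63]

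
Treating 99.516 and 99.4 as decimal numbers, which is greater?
99.516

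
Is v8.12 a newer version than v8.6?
Yes. Version numbers are compared segment by segment as integers, not as decimals: minor version 12 > 6, so v8.12 > v8.6 (even though the decimal 8.12 < 8.6).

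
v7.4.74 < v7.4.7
False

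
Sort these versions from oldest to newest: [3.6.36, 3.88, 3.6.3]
[3.6.3, 3.6.36, 3.88]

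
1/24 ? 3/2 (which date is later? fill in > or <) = <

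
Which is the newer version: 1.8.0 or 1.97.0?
1.97.0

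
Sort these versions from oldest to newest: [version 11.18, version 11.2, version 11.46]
[version 11.2, version 11.18, version 11.46]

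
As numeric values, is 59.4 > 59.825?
False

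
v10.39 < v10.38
False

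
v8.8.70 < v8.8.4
False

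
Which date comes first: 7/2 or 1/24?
1/24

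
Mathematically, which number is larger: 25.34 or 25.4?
25.4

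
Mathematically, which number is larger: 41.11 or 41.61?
41.61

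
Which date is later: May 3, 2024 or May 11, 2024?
May 11, 2024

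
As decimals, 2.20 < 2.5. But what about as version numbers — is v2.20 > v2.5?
True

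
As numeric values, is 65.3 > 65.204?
True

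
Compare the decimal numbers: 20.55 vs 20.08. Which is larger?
20.55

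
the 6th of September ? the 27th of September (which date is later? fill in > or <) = <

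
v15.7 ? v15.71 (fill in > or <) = <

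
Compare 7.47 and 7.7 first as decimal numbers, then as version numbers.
As decimals: 7.47 < 7.7. As versions: v7.47 > v7.7 (minor version 47 > 7).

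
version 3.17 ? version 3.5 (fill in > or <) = >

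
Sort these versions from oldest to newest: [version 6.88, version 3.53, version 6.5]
[version 3.53, version 6.5, version 6.88]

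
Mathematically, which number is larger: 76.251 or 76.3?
76.3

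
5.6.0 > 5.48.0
False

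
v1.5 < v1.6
True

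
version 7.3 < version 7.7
True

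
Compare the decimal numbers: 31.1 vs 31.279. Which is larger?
31.279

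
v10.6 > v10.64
False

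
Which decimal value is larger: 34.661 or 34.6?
34.661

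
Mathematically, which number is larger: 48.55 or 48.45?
48.55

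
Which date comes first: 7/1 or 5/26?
5/26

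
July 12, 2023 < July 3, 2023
False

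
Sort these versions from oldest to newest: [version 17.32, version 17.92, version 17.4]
[version 17.4, version 17.32, version 17.92]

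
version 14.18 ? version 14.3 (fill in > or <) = >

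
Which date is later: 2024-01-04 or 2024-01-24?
2024-01-24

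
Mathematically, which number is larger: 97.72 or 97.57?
97.72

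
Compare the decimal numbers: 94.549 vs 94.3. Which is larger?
94.549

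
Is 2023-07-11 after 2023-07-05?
Yes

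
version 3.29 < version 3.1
False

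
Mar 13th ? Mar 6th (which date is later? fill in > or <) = >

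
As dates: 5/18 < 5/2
False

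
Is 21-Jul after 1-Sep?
No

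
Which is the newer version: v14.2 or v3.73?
v14.2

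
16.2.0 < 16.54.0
True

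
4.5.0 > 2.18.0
True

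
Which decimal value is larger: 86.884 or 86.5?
86.884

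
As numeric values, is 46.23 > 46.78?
False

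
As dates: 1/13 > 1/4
True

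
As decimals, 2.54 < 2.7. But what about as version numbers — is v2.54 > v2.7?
True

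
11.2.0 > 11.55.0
False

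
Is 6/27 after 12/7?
No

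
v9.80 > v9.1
True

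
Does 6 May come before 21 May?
Yes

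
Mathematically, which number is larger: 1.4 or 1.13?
1.4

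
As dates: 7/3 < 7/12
True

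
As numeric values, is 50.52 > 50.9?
False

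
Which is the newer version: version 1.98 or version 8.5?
version 8.5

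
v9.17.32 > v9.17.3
True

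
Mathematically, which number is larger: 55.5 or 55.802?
55.802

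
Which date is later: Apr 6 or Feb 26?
Apr 6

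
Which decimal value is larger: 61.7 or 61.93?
61.93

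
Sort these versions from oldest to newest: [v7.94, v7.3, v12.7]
[v7.3, v7.94, v12.7]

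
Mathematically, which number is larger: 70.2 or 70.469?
70.469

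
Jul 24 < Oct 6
True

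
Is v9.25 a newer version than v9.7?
Yes. Version numbers are compared segment by segment as integers, not as decimals: minor version 25 > 7, so v9.25 > v9.7 (even though the decimal 9.25 < 9.7).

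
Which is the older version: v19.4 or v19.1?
v19.1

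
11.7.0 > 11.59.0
False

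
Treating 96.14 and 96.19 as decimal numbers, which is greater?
96.19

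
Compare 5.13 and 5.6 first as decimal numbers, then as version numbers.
As decimals: 5.13 < 5.6. As versions: v5.13 > v5.6 (minor version 13 > 6).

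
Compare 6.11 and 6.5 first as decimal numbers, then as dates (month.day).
As decimals: 6.11 < 6.5. As dates: 6/11 is later than 6/5 (day 11 > day 5).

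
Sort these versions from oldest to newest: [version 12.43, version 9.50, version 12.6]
[version 9.50, version 12.6, version 12.43]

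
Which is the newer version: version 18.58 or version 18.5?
version 18.58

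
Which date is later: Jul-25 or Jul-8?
Jul-25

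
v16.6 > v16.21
False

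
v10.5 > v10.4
True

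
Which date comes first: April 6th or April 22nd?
April 6th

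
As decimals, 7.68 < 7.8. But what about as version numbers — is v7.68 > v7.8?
True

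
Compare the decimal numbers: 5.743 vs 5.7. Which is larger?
5.743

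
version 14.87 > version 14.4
True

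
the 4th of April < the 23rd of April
True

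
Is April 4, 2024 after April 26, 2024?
No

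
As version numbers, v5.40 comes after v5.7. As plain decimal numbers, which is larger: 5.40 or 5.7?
5.7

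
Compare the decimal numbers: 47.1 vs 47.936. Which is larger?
47.936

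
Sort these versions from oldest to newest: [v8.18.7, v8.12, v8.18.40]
[v8.12, v8.18.7, v8.18.40]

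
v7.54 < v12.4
True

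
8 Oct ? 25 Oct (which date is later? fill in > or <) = <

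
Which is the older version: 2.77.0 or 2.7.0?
2.7.0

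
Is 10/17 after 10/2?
Yes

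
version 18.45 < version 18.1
False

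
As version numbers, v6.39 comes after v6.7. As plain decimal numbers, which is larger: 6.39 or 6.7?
6.7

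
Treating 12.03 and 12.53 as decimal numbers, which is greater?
12.53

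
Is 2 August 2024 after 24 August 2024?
No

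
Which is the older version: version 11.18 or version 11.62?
version 11.18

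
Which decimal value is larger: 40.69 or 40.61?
40.69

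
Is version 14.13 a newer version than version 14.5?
Yes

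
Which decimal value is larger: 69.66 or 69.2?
69.66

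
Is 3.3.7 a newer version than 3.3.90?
No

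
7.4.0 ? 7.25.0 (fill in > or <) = <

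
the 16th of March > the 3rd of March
True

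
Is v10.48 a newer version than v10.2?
Yes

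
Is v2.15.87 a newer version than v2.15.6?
Yes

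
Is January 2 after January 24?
No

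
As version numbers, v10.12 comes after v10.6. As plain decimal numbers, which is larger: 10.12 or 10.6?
10.6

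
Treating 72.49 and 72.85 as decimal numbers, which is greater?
72.85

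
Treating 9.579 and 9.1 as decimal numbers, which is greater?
9.579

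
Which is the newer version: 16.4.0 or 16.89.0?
16.89.0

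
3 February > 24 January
True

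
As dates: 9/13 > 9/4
True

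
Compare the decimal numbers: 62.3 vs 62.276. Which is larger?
62.3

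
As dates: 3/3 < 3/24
True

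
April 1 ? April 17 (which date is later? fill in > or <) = <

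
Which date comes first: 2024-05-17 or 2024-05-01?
2024-05-01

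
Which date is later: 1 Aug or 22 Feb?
1 Aug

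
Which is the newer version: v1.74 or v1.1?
v1.74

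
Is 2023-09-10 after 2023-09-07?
Yes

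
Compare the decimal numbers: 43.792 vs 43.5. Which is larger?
43.792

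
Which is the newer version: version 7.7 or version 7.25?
version 7.25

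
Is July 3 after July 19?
No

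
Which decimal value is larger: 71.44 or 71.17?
71.44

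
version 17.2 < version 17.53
True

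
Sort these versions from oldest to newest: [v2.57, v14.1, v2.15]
[v2.15, v2.57, v14.1]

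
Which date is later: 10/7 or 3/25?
10/7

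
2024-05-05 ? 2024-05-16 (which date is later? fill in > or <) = <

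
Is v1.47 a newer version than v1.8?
Yes. Version numbers are compared segment by segment as integers, not as decimals: minor version 47 > 8, so v1.47 > v1.8 (even though the decimal 1.47 < 1.8).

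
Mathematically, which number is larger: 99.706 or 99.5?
99.706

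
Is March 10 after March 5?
Yes. Day 10 comes after day 5 in March — this is a date comparison, not a decimal one (the decimal 3.10 would be smaller than 3.5).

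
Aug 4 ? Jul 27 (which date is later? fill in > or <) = >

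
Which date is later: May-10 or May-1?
May-10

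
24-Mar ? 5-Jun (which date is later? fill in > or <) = <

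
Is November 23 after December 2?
No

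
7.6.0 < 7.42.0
True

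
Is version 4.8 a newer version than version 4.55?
No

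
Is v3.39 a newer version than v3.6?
Yes. Version numbers are compared segment by segment as integers, not as decimals: minor version 39 > 6, so v3.39 > v3.6 (even though the decimal 3.39 < 3.6).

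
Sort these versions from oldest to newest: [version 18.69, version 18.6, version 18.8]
[version 18.6, version 18.8, version 18.69]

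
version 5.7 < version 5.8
True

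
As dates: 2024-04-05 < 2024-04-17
True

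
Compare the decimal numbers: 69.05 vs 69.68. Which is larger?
69.68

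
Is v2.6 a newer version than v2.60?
No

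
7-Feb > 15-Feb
False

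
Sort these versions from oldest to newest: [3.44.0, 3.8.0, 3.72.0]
[3.8.0, 3.44.0, 3.72.0]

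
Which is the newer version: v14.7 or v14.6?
v14.7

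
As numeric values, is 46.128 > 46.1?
True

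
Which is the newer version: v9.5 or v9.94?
v9.94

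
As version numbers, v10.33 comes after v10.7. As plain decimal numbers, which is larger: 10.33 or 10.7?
10.7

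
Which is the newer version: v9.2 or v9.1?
v9.2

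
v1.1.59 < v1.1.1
False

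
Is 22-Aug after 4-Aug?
Yes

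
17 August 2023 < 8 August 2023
False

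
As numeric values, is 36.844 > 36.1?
True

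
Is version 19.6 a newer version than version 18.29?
Yes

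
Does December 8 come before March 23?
No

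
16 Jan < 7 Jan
False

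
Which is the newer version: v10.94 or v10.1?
v10.94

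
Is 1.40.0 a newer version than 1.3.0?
Yes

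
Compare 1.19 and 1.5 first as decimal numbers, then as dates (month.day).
As decimals: 1.19 < 1.5. As dates: 1/19 is later than 1/5 (day 19 > day 5).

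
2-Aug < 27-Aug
True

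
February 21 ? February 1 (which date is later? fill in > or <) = >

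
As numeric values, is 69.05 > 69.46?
False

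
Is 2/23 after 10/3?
No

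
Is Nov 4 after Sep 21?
Yes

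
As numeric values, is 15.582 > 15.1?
True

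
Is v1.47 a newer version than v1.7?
Yes. Version numbers are compared segment by segment as integers, not as decimals: minor version 47 > 7, so v1.47 > v1.7 (even though the decimal 1.47 < 1.7).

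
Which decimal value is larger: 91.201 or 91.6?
91.6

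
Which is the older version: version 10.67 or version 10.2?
version 10.2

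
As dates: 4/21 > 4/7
True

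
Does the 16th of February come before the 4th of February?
No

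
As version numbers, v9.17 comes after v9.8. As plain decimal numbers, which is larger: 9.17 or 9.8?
9.8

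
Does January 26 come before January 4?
No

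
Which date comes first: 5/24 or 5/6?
5/6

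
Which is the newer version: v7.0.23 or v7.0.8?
v7.0.23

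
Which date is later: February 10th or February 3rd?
February 10th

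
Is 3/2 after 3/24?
No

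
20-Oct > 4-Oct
True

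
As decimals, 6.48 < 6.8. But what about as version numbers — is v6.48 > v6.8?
True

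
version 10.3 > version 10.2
True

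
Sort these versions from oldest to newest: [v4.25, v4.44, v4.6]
[v4.6, v4.25, v4.44]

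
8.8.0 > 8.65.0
False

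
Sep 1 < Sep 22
True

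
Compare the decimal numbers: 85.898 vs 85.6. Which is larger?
85.898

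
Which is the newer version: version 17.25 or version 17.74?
version 17.74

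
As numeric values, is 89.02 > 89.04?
False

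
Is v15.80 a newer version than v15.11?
Yes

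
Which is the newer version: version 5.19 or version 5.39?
version 5.39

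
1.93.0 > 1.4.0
True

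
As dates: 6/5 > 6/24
False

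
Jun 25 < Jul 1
True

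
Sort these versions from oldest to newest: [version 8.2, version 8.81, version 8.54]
[version 8.2, version 8.54, version 8.81]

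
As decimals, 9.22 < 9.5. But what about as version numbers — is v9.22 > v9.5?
True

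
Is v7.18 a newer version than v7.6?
Yes. Version numbers are compared segment by segment as integers, not as decimals: minor version 18 > 6, so v7.18 > v7.6 (even though the decimal 7.18 < 7.6).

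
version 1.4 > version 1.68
False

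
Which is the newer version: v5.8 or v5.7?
v5.8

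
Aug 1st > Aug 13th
False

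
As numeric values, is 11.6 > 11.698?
False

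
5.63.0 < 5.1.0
False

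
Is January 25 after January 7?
Yes. Day 25 comes after day 7 in January — this is a date comparison, not a decimal one (the decimal 1.25 would be smaller than 1.7).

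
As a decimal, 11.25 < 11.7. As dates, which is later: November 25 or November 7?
November 25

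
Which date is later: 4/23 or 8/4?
8/4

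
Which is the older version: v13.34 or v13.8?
v13.8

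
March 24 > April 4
False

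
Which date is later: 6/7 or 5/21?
6/7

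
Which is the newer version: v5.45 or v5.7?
v5.45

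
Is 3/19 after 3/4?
Yes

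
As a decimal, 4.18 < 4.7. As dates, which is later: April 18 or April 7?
April 18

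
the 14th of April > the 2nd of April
True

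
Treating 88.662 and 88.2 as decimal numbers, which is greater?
88.662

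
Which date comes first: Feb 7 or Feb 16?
Feb 7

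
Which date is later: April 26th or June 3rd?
June 3rd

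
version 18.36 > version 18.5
True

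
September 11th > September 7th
True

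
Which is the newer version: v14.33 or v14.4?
v14.33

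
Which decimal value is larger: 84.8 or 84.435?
84.8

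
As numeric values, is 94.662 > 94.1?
True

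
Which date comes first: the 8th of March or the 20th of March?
the 8th of March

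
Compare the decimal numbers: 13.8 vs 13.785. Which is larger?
13.8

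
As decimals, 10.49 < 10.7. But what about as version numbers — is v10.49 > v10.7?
True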